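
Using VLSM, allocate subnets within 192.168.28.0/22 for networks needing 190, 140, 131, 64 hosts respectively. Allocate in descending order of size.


190 hosts -> /24 (254 usable): 192.168.28.0/24
140 hosts -> /24 (254 usable): 192.168.29.0/24
131 hosts -> /24 (254 usable): 192.168.30.0/24
64 hosts -> /25 (126 usable): 192.168.31.0/25
Allocation: 192.168.28.0/24 (190 hosts, 254 usable); 192.168.29.0/24 (140 hosts, 254 usable); 192.168.30.0/24 (131 hosts, 254 usable); 192.168.31.0/25 (64 hosts, 126 usable)


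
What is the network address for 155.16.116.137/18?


IP:   10011011.00010000.01110100.10001001
Mask: 11111111.11111111.11000000.00000000
AND operation:
Net:  10011011.00010000.01000000.00000000
Network: 155.16.64.0/18


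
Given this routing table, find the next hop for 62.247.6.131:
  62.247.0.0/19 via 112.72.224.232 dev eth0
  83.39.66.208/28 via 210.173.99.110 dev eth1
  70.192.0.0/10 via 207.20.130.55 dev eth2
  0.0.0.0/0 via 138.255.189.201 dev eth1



Longest prefix match for 62.247.6.131:
  /19 62.247.0.0: MATCH
  /28 83.39.66.208: no
  /10 70.192.0.0: no
  /0 0.0.0.0: MATCH
Selected: next-hop 112.72.224.232 via eth0 (matched /19)


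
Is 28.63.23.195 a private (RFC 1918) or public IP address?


RFC 1918 private ranges:
  10.0.0.0/8 (10.0.0.0 - 10.255.255.255)
  172.16.0.0/12 (172.16.0.0 - 172.31.255.255)
  192.168.0.0/16 (192.168.0.0 - 192.168.255.255)
Public (not in any RFC 1918 range)


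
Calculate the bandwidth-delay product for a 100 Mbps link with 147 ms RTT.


BDP = bandwidth * RTT
= 100 Mbps * 147 ms
= 100 * 1e6 * 147 / 1000 bits
= 14700000 bits
= 1837500 bytes
= 1794.4336 KB
BDP = 14700000 bits (1837500 bytes)


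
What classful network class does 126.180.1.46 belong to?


First octet: 126
Binary: 01111110
0xxxxxxx -> Class A (1-126)
Class A, default mask 255.0.0.0 (/8)


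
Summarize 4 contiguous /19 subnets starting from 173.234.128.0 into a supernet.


Original prefix: /19
Number of subnets: 4 = 2^2
New prefix = 19 - 2 = 17
Supernet: 173.234.128.0/17


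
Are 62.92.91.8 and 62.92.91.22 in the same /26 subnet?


Mask: 255.255.255.192
62.92.91.8 AND mask = 62.92.91.0
62.92.91.22 AND mask = 62.92.91.0
Yes, same subnet (62.92.91.0)


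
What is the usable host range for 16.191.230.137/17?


Network: 16.191.128.0
Broadcast: 16.191.255.255
First usable = network + 1
Last usable = broadcast - 1
Range: 16.191.128.1 to 16.191.255.254


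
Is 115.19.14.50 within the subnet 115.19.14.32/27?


Subnet network: 115.19.14.32
Test IP AND mask: 115.19.14.32
Yes, 115.19.14.50 is in 115.19.14.32/27


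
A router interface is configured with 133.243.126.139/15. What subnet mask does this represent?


/15 means 15 network bits, 17 host bits
Binary: 11111111111111100000000000000000
Mask: 255.254.0.0


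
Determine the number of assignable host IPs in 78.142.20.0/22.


Host bits = 32 - 22 = 10
Total addresses = 2^10 = 1024
Usable = total - 2 (network and broadcast)
Usable hosts: 1022


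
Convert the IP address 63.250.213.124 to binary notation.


63 = 00111111
250 = 11111010
213 = 11010101
124 = 01111100
Binary: 00111111.11111010.11010101.01111100


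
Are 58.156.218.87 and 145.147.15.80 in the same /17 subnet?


Mask: 255.255.128.0
58.156.218.87 AND mask = 58.156.128.0
145.147.15.80 AND mask = 145.147.0.0
No, different subnets (58.156.128.0 vs 145.147.0.0)


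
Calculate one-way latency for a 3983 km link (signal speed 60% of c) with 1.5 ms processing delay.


Speed = 0.6 * 3e5 km/s = 180000 km/s
Propagation delay = 3983 / 180000 = 0.0221 s = 22.1278 ms
Processing delay = 1.5 ms
Total one-way latency = 23.6278 ms


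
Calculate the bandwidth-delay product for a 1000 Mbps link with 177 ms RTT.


BDP = bandwidth * RTT
= 1000 Mbps * 177 ms
= 1000 * 1e6 * 177 / 1000 bits
= 177000000 bits
= 22125000 bytes
= 21606.4453 KB
BDP = 177000000 bits (22125000 bytes)


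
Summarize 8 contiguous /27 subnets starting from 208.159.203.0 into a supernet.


Original prefix: /27
Number of subnets: 8 = 2^3
New prefix = 27 - 3 = 24
Supernet: 208.159.203.0/24


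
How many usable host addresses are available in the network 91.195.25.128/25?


Host bits = 32 - 25 = 7
Total addresses = 2^7 = 128
Usable = total - 2 (network and broadcast)
Usable hosts: 126


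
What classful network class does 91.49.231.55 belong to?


First octet: 91
Binary: 01011011
0xxxxxxx -> Class A (1-126)
Class A, default mask 255.0.0.0 (/8)


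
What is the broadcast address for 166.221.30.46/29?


Network: 166.221.30.40/29
Host bits = 3
Set all host bits to 1:
Broadcast: 166.221.30.47


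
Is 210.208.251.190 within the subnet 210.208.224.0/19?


Subnet network: 210.208.224.0
Test IP AND mask: 210.208.224.0
Yes, 210.208.251.190 is in 210.208.224.0/19


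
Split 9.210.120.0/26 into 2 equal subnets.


New prefix = 26 + 1 = 27
Each subnet has 32 addresses
  9.210.120.0/27
  9.210.120.32/27
Subnets: 9.210.120.0/27, 9.210.120.32/27


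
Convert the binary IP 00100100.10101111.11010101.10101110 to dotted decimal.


00100100 = 36
10101111 = 175
11010101 = 213
10101110 = 174
IP: 36.175.213.174


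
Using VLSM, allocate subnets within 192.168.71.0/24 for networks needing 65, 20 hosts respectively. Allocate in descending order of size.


65 hosts -> /25 (126 usable): 192.168.71.0/25
20 hosts -> /27 (30 usable): 192.168.71.128/27
Allocation: 192.168.71.0/25 (65 hosts, 126 usable); 192.168.71.128/27 (20 hosts, 30 usable)


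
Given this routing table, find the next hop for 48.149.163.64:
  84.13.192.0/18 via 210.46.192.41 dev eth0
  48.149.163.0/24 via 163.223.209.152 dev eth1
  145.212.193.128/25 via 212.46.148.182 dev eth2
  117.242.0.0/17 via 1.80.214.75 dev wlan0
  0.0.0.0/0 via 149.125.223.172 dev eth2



Longest prefix match for 48.149.163.64:
  /18 84.13.192.0: no
  /24 48.149.163.0: MATCH
  /25 145.212.193.128: no
  /17 117.242.0.0: no
  /0 0.0.0.0: MATCH
Selected: next-hop 163.223.209.152 via eth1 (matched /24)


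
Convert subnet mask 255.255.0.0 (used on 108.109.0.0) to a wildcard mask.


Subnet mask: 255.255.0.0
Wildcard = 255.255.255.255 - subnet mask
255 - 255 = 0
255 - 255 = 0
255 - 0 = 255
255 - 0 = 255
Wildcard: 0.0.255.255


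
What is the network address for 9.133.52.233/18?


IP:   00001001.10000101.00110100.11101001
Mask: 11111111.11111111.11000000.00000000
AND operation:
Net:  00001001.10000101.00000000.00000000
Network: 9.133.0.0/18


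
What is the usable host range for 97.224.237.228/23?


Network: 97.224.236.0
Broadcast: 97.224.237.255
First usable = network + 1
Last usable = broadcast - 1
Range: 97.224.236.1 to 97.224.237.254


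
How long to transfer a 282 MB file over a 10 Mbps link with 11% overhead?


Effective throughput = 10 * (1 - 11/100) = 8.9 Mbps
File size in Mb = 282 * 8 = 2256 Mb
Time = 2256 / 8.9
Time = 253.4831 seconds


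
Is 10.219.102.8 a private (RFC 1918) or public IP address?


RFC 1918 private ranges:
  10.0.0.0/8 (10.0.0.0 - 10.255.255.255)
  172.16.0.0/12 (172.16.0.0 - 172.31.255.255)
  192.168.0.0/16 (192.168.0.0 - 192.168.255.255)
Private (in 10.0.0.0/8)


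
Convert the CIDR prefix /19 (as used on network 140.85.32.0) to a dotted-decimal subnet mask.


/19 means 19 network bits, 13 host bits
Binary: 11111111111111111110000000000000
Mask: 255.255.224.0


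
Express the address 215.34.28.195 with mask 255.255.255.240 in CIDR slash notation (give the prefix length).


Binary: 11111111.11111111.11111111.11110000
Count leading 1s
Prefix: /28


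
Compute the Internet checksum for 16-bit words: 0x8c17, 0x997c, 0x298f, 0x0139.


Sum all words (with carry folding):
+ 0x8c17 = 0x8c17
+ 0x997c = 0x2594
+ 0x298f = 0x4f23
+ 0x0139 = 0x505c
One's complement: ~0x505c
Checksum = 0xafa3


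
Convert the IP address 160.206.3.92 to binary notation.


160 = 10100000
206 = 11001110
3 = 00000011
92 = 01011100
Binary: 10100000.11001110.00000011.01011100


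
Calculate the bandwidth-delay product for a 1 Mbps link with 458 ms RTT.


BDP = bandwidth * RTT
= 1 Mbps * 458 ms
= 1 * 1e6 * 458 / 1000 bits
= 458000 bits
= 57250 bytes
= 55.9082 KB
BDP = 458000 bits (57250 bytes)


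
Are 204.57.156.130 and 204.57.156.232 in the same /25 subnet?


Mask: 255.255.255.128
204.57.156.130 AND mask = 204.57.156.128
204.57.156.232 AND mask = 204.57.156.128
Yes, same subnet (204.57.156.128)


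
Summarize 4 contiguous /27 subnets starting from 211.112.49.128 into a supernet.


Original prefix: /27
Number of subnets: 4 = 2^2
New prefix = 27 - 2 = 25
Supernet: 211.112.49.128/25


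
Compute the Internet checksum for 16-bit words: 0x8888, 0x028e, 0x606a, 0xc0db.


Sum all words (with carry folding):
+ 0x8888 = 0x8888
+ 0x028e = 0x8b16
+ 0x606a = 0xeb80
+ 0xc0db = 0xac5c
One's complement: ~0xac5c
Checksum = 0x53a3


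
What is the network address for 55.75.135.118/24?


IP:   00110111.01001011.10000111.01110110
Mask: 11111111.11111111.11111111.00000000
AND operation:
Net:  00110111.01001011.10000111.00000000
Network: 55.75.135.0/24


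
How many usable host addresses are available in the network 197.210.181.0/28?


Host bits = 32 - 28 = 4
Total addresses = 2^4 = 16
Usable = total - 2 (network and broadcast)
Usable hosts: 14


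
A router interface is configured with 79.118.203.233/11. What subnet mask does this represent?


/11 means 11 network bits, 21 host bits
Binary: 11111111111000000000000000000000
Mask: 255.224.0.0


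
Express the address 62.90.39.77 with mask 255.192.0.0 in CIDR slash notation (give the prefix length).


Binary: 11111111.11000000.00000000.00000000
Count leading 1s
Prefix: /10


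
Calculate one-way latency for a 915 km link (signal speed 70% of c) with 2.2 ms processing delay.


Speed = 0.7 * 3e5 km/s = 210000 km/s
Propagation delay = 915 / 210000 = 0.0044 s = 4.3571 ms
Processing delay = 2.2 ms
Total one-way latency = 6.5571 ms


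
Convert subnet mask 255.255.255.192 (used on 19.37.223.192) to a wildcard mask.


Subnet mask: 255.255.255.192
Wildcard = 255.255.255.255 - subnet mask
255 - 255 = 0
255 - 255 = 0
255 - 255 = 0
255 - 192 = 63
Wildcard: 0.0.0.63


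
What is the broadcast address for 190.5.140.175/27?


Network: 190.5.140.160/27
Host bits = 5
Set all host bits to 1:
Broadcast: 190.5.140.191


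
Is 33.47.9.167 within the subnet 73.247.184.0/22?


Subnet network: 73.247.184.0
Test IP AND mask: 33.47.8.0
No, 33.47.9.167 is not in 73.247.184.0/22


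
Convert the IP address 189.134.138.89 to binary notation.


189 = 10111101
134 = 10000110
138 = 10001010
89 = 01011001
Binary: 10111101.10000110.10001010.01011001


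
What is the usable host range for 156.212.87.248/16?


Network: 156.212.0.0
Broadcast: 156.212.255.255
First usable = network + 1
Last usable = broadcast - 1
Range: 156.212.0.1 to 156.212.255.254


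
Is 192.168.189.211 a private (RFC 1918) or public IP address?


RFC 1918 private ranges:
  10.0.0.0/8 (10.0.0.0 - 10.255.255.255)
  172.16.0.0/12 (172.16.0.0 - 172.31.255.255)
  192.168.0.0/16 (192.168.0.0 - 192.168.255.255)
Private (in 192.168.0.0/16)


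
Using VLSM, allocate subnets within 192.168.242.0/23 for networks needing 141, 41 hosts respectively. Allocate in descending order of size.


141 hosts -> /24 (254 usable): 192.168.242.0/24
41 hosts -> /26 (62 usable): 192.168.243.0/26
Allocation: 192.168.242.0/24 (141 hosts, 254 usable); 192.168.243.0/26 (41 hosts, 62 usable)


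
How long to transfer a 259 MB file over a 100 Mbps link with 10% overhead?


Effective throughput = 100 * (1 - 10/100) = 90 Mbps
File size in Mb = 259 * 8 = 2072 Mb
Time = 2072 / 90
Time = 23.0222 seconds


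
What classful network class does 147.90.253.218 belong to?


First octet: 147
Binary: 10010011
10xxxxxx -> Class B (128-191)
Class B, default mask 255.255.0.0 (/16)


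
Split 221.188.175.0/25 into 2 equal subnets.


New prefix = 25 + 1 = 26
Each subnet has 64 addresses
  221.188.175.0/26
  221.188.175.64/26
Subnets: 221.188.175.0/26, 221.188.175.64/26


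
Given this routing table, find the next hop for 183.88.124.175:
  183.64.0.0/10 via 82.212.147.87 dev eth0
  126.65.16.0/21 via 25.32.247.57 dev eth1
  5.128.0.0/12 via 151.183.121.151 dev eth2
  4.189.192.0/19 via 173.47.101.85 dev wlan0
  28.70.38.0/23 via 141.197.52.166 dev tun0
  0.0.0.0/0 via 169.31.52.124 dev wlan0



Longest prefix match for 183.88.124.175:
  /10 183.64.0.0: MATCH
  /21 126.65.16.0: no
  /12 5.128.0.0: no
  /19 4.189.192.0: no
  /23 28.70.38.0: no
  /0 0.0.0.0: MATCH
Selected: next-hop 82.212.147.87 via eth0 (matched /10)


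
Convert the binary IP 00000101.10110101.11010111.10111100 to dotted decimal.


00000101 = 5
10110101 = 181
11010111 = 215
10111100 = 188
IP: 5.181.215.188


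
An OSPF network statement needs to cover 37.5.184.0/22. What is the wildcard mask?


Subnet mask: 255.255.252.0
Wildcard = 255.255.255.255 - subnet mask
255 - 255 = 0
255 - 255 = 0
255 - 252 = 3
255 - 0 = 255
Wildcard: 0.0.3.255


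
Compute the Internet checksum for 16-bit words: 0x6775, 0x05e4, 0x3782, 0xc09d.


Sum all words (with carry folding):
+ 0x6775 = 0x6775
+ 0x05e4 = 0x6d59
+ 0x3782 = 0xa4db
+ 0xc09d = 0x6579
One's complement: ~0x6579
Checksum = 0x9a86


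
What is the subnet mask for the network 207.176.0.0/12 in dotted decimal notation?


/12 means 12 network bits, 20 host bits
Binary: 11111111111100000000000000000000
Mask: 255.240.0.0


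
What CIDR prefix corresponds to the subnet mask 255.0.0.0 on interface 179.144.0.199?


Binary: 11111111.00000000.00000000.00000000
Count leading 1s
Prefix: /8


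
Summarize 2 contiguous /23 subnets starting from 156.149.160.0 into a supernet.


Original prefix: /23
Number of subnets: 2 = 2^1
New prefix = 23 - 1 = 22
Supernet: 156.149.160.0/22


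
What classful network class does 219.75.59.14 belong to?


First octet: 219
Binary: 11011011
110xxxxx -> Class C (192-223)
Class C, default mask 255.255.255.0 (/24)


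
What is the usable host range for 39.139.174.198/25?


Network: 39.139.174.128
Broadcast: 39.139.174.255
First usable = network + 1
Last usable = broadcast - 1
Range: 39.139.174.129 to 39.139.174.254


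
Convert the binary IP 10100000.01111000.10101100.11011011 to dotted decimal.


10100000 = 160
01111000 = 120
10101100 = 172
11011011 = 219
IP: 160.120.172.219


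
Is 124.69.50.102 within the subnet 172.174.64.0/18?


Subnet network: 172.174.64.0
Test IP AND mask: 124.69.0.0
No, 124.69.50.102 is not in 172.174.64.0/18


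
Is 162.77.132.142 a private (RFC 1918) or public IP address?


RFC 1918 private ranges:
  10.0.0.0/8 (10.0.0.0 - 10.255.255.255)
  172.16.0.0/12 (172.16.0.0 - 172.31.255.255)
  192.168.0.0/16 (192.168.0.0 - 192.168.255.255)
Public (not in any RFC 1918 range)


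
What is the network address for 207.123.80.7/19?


IP:   11001111.01111011.01010000.00000111
Mask: 11111111.11111111.11100000.00000000
AND operation:
Net:  11001111.01111011.01000000.00000000
Network: 207.123.64.0/19


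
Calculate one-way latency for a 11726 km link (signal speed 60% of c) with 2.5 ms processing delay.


Speed = 0.6 * 3e5 km/s = 180000 km/s
Propagation delay = 11726 / 180000 = 0.0651 s = 65.1444 ms
Processing delay = 2.5 ms
Total one-way latency = 67.6444 ms


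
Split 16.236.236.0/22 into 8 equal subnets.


New prefix = 22 + 3 = 25
Each subnet has 128 addresses
  16.236.236.0/25
  16.236.236.128/25
  16.236.237.0/25
  16.236.237.128/25
  16.236.238.0/25
  16.236.238.128/25
  16.236.239.0/25
  16.236.239.128/25
Subnets: 16.236.236.0/25, 16.236.236.128/25, 16.236.237.0/25, 16.236.237.128/25, 16.236.238.0/25, 16.236.238.128/25, 16.236.239.0/25, 16.236.239.128/25


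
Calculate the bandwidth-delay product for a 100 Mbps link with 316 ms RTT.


BDP = bandwidth * RTT
= 100 Mbps * 316 ms
= 100 * 1e6 * 316 / 1000 bits
= 31600000 bits
= 3950000 bytes
= 3857.4219 KB
BDP = 31600000 bits (3950000 bytes)


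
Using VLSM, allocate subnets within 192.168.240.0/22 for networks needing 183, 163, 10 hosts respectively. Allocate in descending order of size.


183 hosts -> /24 (254 usable): 192.168.240.0/24
163 hosts -> /24 (254 usable): 192.168.241.0/24
10 hosts -> /28 (14 usable): 192.168.242.0/28
Allocation: 192.168.240.0/24 (183 hosts, 254 usable); 192.168.241.0/24 (163 hosts, 254 usable); 192.168.242.0/28 (10 hosts, 14 usable)


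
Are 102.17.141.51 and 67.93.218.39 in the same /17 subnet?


Mask: 255.255.128.0
102.17.141.51 AND mask = 102.17.128.0
67.93.218.39 AND mask = 67.93.128.0
No, different subnets (102.17.128.0 vs 67.93.128.0)


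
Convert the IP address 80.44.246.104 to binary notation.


80 = 01010000
44 = 00101100
246 = 11110110
104 = 01101000
Binary: 01010000.00101100.11110110.01101000


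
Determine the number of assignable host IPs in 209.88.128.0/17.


Host bits = 32 - 17 = 15
Total addresses = 2^15 = 32768
Usable = total - 2 (network and broadcast)
Usable hosts: 32766


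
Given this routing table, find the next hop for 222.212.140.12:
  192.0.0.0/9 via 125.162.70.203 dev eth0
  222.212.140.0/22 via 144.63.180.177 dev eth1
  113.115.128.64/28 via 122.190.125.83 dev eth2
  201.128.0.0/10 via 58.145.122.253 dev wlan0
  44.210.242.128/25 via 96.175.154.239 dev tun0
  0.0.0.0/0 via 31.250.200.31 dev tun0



Longest prefix match for 222.212.140.12:
  /9 192.0.0.0: no
  /22 222.212.140.0: MATCH
  /28 113.115.128.64: no
  /10 201.128.0.0: no
  /25 44.210.242.128: no
  /0 0.0.0.0: MATCH
Selected: next-hop 144.63.180.177 via eth1 (matched /22)


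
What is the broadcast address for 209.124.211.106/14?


Network: 209.124.0.0/14
Host bits = 18
Set all host bits to 1:
Broadcast: 209.127.255.255


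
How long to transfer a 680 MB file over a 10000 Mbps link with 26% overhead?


Effective throughput = 10000 * (1 - 26/100) = 7400 Mbps
File size in Mb = 680 * 8 = 5440 Mb
Time = 5440 / 7400
Time = 0.7351 seconds


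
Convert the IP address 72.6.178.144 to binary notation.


72 = 01001000
6 = 00000110
178 = 10110010
144 = 10010000
Binary: 01001000.00000110.10110010.10010000


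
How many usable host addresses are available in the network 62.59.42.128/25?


Host bits = 32 - 25 = 7
Total addresses = 2^7 = 128
Usable = total - 2 (network and broadcast)
Usable hosts: 126


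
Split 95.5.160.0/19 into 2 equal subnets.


New prefix = 19 + 1 = 20
Each subnet has 4096 addresses
  95.5.160.0/20
  95.5.176.0/20
Subnets: 95.5.160.0/20, 95.5.176.0/20


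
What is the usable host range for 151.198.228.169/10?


Network: 151.192.0.0
Broadcast: 151.255.255.255
First usable = network + 1
Last usable = broadcast - 1
Range: 151.192.0.1 to 151.255.255.254


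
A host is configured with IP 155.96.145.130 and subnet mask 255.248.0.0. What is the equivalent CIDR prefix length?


Binary: 11111111.11111000.00000000.00000000
Count leading 1s
Prefix: /13


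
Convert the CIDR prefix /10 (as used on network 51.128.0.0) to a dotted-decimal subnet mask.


/10 means 10 network bits, 22 host bits
Binary: 11111111110000000000000000000000
Mask: 255.192.0.0


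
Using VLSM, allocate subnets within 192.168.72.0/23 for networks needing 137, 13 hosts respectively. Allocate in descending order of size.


137 hosts -> /24 (254 usable): 192.168.72.0/24
13 hosts -> /28 (14 usable): 192.168.73.0/28
Allocation: 192.168.72.0/24 (137 hosts, 254 usable); 192.168.73.0/28 (13 hosts, 14 usable)


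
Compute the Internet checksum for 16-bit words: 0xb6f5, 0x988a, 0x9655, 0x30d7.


Sum all words (with carry folding):
+ 0xb6f5 = 0xb6f5
+ 0x988a = 0x4f80
+ 0x9655 = 0xe5d5
+ 0x30d7 = 0x16ad
One's complement: ~0x16ad
Checksum = 0xe952


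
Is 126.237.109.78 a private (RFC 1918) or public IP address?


RFC 1918 private ranges:
  10.0.0.0/8 (10.0.0.0 - 10.255.255.255)
  172.16.0.0/12 (172.16.0.0 - 172.31.255.255)
  192.168.0.0/16 (192.168.0.0 - 192.168.255.255)
Public (not in any RFC 1918 range)


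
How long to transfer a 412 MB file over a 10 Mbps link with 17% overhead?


Effective throughput = 10 * (1 - 17/100) = 8.3 Mbps
File size in Mb = 412 * 8 = 3296 Mb
Time = 3296 / 8.3
Time = 397.1084 seconds


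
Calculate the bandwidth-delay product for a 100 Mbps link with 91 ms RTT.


BDP = bandwidth * RTT
= 100 Mbps * 91 ms
= 100 * 1e6 * 91 / 1000 bits
= 9100000 bits
= 1137500 bytes
= 1110.8398 KB
BDP = 9100000 bits (1137500 bytes)


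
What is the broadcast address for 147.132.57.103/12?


Network: 147.128.0.0/12
Host bits = 20
Set all host bits to 1:
Broadcast: 147.143.255.255


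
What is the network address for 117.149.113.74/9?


IP:   01110101.10010101.01110001.01001010
Mask: 11111111.10000000.00000000.00000000
AND operation:
Net:  01110101.10000000.00000000.00000000
Network: 117.128.0.0/9


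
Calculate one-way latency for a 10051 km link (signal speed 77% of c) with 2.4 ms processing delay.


Speed = 0.77 * 3e5 km/s = 231000 km/s
Propagation delay = 10051 / 231000 = 0.0435 s = 43.5108 ms
Processing delay = 2.4 ms
Total one-way latency = 45.9108 ms


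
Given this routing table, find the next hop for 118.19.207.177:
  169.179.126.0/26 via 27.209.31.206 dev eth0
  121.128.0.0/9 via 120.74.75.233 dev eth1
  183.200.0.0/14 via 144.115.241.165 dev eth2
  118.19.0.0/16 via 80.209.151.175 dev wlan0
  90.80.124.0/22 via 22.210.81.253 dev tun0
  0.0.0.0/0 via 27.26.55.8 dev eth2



Longest prefix match for 118.19.207.177:
  /26 169.179.126.0: no
  /9 121.128.0.0: no
  /14 183.200.0.0: no
  /16 118.19.0.0: MATCH
  /22 90.80.124.0: no
  /0 0.0.0.0: MATCH
Selected: next-hop 80.209.151.175 via wlan0 (matched /16)


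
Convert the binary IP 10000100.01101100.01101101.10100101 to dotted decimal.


10000100 = 132
01101100 = 108
01101101 = 109
10100101 = 165
IP: 132.108.109.165


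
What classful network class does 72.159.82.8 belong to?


First octet: 72
Binary: 01001000
0xxxxxxx -> Class A (1-126)
Class A, default mask 255.0.0.0 (/8)


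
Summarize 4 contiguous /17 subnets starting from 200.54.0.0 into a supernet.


Original prefix: /17
Number of subnets: 4 = 2^2
New prefix = 17 - 2 = 15
Supernet: 200.54.0.0/15


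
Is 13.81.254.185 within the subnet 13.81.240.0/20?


Subnet network: 13.81.240.0
Test IP AND mask: 13.81.240.0
Yes, 13.81.254.185 is in 13.81.240.0/20


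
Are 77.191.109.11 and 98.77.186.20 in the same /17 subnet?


Mask: 255.255.128.0
77.191.109.11 AND mask = 77.191.0.0
98.77.186.20 AND mask = 98.77.128.0
No, different subnets (77.191.0.0 vs 98.77.128.0)


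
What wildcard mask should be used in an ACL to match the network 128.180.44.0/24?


Subnet mask: 255.255.255.0
Wildcard = 255.255.255.255 - subnet mask
255 - 255 = 0
255 - 255 = 0
255 - 255 = 0
255 - 0 = 255
Wildcard: 0.0.0.255


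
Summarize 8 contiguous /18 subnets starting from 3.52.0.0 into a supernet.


Original prefix: /18
Number of subnets: 8 = 2^3
New prefix = 18 - 3 = 15
Supernet: 3.52.0.0/15


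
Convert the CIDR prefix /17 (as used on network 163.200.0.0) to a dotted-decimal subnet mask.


/17 means 17 network bits, 15 host bits
Binary: 11111111111111111000000000000000
Mask: 255.255.128.0


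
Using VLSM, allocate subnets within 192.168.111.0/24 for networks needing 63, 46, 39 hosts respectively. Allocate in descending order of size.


63 hosts -> /25 (126 usable): 192.168.111.0/25
46 hosts -> /26 (62 usable): 192.168.111.128/26
39 hosts -> /26 (62 usable): 192.168.111.192/26
Allocation: 192.168.111.0/25 (63 hosts, 126 usable); 192.168.111.128/26 (46 hosts, 62 usable); 192.168.111.192/26 (39 hosts, 62 usable)


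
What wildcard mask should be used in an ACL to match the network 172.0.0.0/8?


Subnet mask: 255.0.0.0
Wildcard = 255.255.255.255 - subnet mask
255 - 255 = 0
255 - 0 = 255
255 - 0 = 255
255 - 0 = 255
Wildcard: 0.255.255.255


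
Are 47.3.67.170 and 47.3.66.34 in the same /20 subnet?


Mask: 255.255.240.0
47.3.67.170 AND mask = 47.3.64.0
47.3.66.34 AND mask = 47.3.64.0
Yes, same subnet (47.3.64.0)


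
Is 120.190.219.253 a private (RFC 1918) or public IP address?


RFC 1918 private ranges:
  10.0.0.0/8 (10.0.0.0 - 10.255.255.255)
  172.16.0.0/12 (172.16.0.0 - 172.31.255.255)
  192.168.0.0/16 (192.168.0.0 - 192.168.255.255)
Public (not in any RFC 1918 range)


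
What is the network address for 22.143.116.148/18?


IP:   00010110.10001111.01110100.10010100
Mask: 11111111.11111111.11000000.00000000
AND operation:
Net:  00010110.10001111.01000000.00000000
Network: 22.143.64.0/18


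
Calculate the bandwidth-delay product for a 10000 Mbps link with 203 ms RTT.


BDP = bandwidth * RTT
= 10000 Mbps * 203 ms
= 10000 * 1e6 * 203 / 1000 bits
= 2030000000 bits
= 253750000 bytes
= 247802.7344 KB
BDP = 2030000000 bits (253750000 bytes)


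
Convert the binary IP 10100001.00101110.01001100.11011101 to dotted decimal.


10100001 = 161
00101110 = 46
01001100 = 76
11011101 = 221
IP: 161.46.76.221


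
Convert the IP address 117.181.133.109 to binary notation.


117 = 01110101
181 = 10110101
133 = 10000101
109 = 01101101
Binary: 01110101.10110101.10000101.01101101


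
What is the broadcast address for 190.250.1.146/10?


Network: 190.192.0.0/10
Host bits = 22
Set all host bits to 1:
Broadcast: 190.255.255.255


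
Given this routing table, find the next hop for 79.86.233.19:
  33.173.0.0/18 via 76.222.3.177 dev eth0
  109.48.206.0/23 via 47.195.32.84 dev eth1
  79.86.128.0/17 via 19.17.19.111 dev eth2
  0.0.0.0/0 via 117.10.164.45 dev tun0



Longest prefix match for 79.86.233.19:
  /18 33.173.0.0: no
  /23 109.48.206.0: no
  /17 79.86.128.0: MATCH
  /0 0.0.0.0: MATCH
Selected: next-hop 19.17.19.111 via eth2 (matched /17)


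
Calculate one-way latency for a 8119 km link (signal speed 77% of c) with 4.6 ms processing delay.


Speed = 0.77 * 3e5 km/s = 231000 km/s
Propagation delay = 8119 / 231000 = 0.0351 s = 35.1472 ms
Processing delay = 4.6 ms
Total one-way latency = 39.7472 ms


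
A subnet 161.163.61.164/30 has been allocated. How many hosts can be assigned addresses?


Host bits = 32 - 30 = 2
Total addresses = 2^2 = 4
Usable = total - 2 (network and broadcast)
Usable hosts: 2


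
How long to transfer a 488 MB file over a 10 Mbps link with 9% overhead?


Effective throughput = 10 * (1 - 9/100) = 9.1 Mbps
File size in Mb = 488 * 8 = 3904 Mb
Time = 3904 / 9.1
Time = 429.011 seconds


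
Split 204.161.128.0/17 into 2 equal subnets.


New prefix = 17 + 1 = 18
Each subnet has 16384 addresses
  204.161.128.0/18
  204.161.192.0/18
Subnets: 204.161.128.0/18, 204.161.192.0/18


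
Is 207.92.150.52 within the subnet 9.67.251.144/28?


Subnet network: 9.67.251.144
Test IP AND mask: 207.92.150.48
No, 207.92.150.52 is not in 9.67.251.144/28


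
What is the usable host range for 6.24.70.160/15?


Network: 6.24.0.0
Broadcast: 6.25.255.255
First usable = network + 1
Last usable = broadcast - 1
Range: 6.24.0.1 to 6.25.255.254


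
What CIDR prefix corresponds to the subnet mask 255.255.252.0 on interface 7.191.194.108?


Binary: 11111111.11111111.11111100.00000000
Count leading 1s
Prefix: /22


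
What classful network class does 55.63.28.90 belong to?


First octet: 55
Binary: 00110111
0xxxxxxx -> Class A (1-126)
Class A, default mask 255.0.0.0 (/8)


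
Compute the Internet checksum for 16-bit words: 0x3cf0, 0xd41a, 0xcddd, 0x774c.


Sum all words (with carry folding):
+ 0x3cf0 = 0x3cf0
+ 0xd41a = 0x110b
+ 0xcddd = 0xdee8
+ 0x774c = 0x5635
One's complement: ~0x5635
Checksum = 0xa9ca


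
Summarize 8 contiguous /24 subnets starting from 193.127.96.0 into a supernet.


Original prefix: /24
Number of subnets: 8 = 2^3
New prefix = 24 - 3 = 21
Supernet: 193.127.96.0/21


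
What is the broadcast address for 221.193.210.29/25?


Network: 221.193.210.0/25
Host bits = 7
Set all host bits to 1:
Broadcast: 221.193.210.127


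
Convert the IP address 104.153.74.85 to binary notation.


104 = 01101000
153 = 10011001
74 = 01001010
85 = 01010101
Binary: 01101000.10011001.01001010.01010101


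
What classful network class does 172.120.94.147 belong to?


First octet: 172
Binary: 10101100
10xxxxxx -> Class B (128-191)
Class B, default mask 255.255.0.0 (/16)


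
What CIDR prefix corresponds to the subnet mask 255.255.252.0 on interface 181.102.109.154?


Binary: 11111111.11111111.11111100.00000000
Count leading 1s
Prefix: /22


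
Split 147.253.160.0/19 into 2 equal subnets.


New prefix = 19 + 1 = 20
Each subnet has 4096 addresses
  147.253.160.0/20
  147.253.176.0/20
Subnets: 147.253.160.0/20, 147.253.176.0/20


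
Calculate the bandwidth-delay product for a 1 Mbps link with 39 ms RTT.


BDP = bandwidth * RTT
= 1 Mbps * 39 ms
= 1 * 1e6 * 39 / 1000 bits
= 39000 bits
= 4875 bytes
= 4.7607 KB
BDP = 39000 bits (4875 bytes)


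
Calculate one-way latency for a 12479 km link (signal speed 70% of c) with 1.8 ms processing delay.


Speed = 0.7 * 3e5 km/s = 210000 km/s
Propagation delay = 12479 / 210000 = 0.0594 s = 59.4238 ms
Processing delay = 1.8 ms
Total one-way latency = 61.2238 ms


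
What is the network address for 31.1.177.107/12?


IP:   00011111.00000001.10110001.01101011
Mask: 11111111.11110000.00000000.00000000
AND operation:
Net:  00011111.00000000.00000000.00000000
Network: 31.0.0.0/12


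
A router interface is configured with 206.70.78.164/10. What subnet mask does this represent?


/10 means 10 network bits, 22 host bits
Binary: 11111111110000000000000000000000
Mask: 255.192.0.0


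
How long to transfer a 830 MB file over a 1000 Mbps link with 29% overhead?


Effective throughput = 1000 * (1 - 29/100) = 710 Mbps
File size in Mb = 830 * 8 = 6640 Mb
Time = 6640 / 710
Time = 9.3521 seconds


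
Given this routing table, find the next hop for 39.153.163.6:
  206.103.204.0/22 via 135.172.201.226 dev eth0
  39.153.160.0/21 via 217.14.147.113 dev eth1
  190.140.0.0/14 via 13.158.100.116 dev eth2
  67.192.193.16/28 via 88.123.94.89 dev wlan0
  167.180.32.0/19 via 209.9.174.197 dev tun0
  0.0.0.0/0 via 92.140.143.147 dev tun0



Longest prefix match for 39.153.163.6:
  /22 206.103.204.0: no
  /21 39.153.160.0: MATCH
  /14 190.140.0.0: no
  /28 67.192.193.16: no
  /19 167.180.32.0: no
  /0 0.0.0.0: MATCH
Selected: next-hop 217.14.147.113 via eth1 (matched /21)


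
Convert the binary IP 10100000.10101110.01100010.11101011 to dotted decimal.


10100000 = 160
10101110 = 174
01100010 = 98
11101011 = 235
IP: 160.174.98.235


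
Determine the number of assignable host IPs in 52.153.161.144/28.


Host bits = 32 - 28 = 4
Total addresses = 2^4 = 16
Usable = total - 2 (network and broadcast)
Usable hosts: 14


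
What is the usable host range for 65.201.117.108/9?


Network: 65.128.0.0
Broadcast: 65.255.255.255
First usable = network + 1
Last usable = broadcast - 1
Range: 65.128.0.1 to 65.255.255.254


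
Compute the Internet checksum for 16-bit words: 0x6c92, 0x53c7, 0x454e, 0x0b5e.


Sum all words (with carry folding):
+ 0x6c92 = 0x6c92
+ 0x53c7 = 0xc059
+ 0x454e = 0x05a8
+ 0x0b5e = 0x1106
One's complement: ~0x1106
Checksum = 0xeef9


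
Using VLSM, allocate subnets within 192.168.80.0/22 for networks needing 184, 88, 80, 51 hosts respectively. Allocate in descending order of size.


184 hosts -> /24 (254 usable): 192.168.80.0/24
88 hosts -> /25 (126 usable): 192.168.81.0/25
80 hosts -> /25 (126 usable): 192.168.81.128/25
51 hosts -> /26 (62 usable): 192.168.82.0/26
Allocation: 192.168.80.0/24 (184 hosts, 254 usable); 192.168.81.0/25 (88 hosts, 126 usable); 192.168.81.128/25 (80 hosts, 126 usable); 192.168.82.0/26 (51 hosts, 62 usable)


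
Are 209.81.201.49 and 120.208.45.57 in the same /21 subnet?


Mask: 255.255.248.0
209.81.201.49 AND mask = 209.81.200.0
120.208.45.57 AND mask = 120.208.40.0
No, different subnets (209.81.200.0 vs 120.208.40.0)


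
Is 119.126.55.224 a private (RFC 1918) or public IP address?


RFC 1918 private ranges:
  10.0.0.0/8 (10.0.0.0 - 10.255.255.255)
  172.16.0.0/12 (172.16.0.0 - 172.31.255.255)
  192.168.0.0/16 (192.168.0.0 - 192.168.255.255)
Public (not in any RFC 1918 range)


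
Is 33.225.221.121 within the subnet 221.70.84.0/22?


Subnet network: 221.70.84.0
Test IP AND mask: 33.225.220.0
No, 33.225.221.121 is not in 221.70.84.0/22


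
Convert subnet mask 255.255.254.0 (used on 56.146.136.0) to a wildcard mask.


Subnet mask: 255.255.254.0
Wildcard = 255.255.255.255 - subnet mask
255 - 255 = 0
255 - 255 = 0
255 - 254 = 1
255 - 0 = 255
Wildcard: 0.0.1.255


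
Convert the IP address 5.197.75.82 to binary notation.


5 = 00000101
197 = 11000101
75 = 01001011
82 = 01010010
Binary: 00000101.11000101.01001011.01010010


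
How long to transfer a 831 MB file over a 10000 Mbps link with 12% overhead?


Effective throughput = 10000 * (1 - 12/100) = 8800 Mbps
File size in Mb = 831 * 8 = 6648 Mb
Time = 6648 / 8800
Time = 0.7555 seconds


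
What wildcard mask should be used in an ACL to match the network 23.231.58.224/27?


Subnet mask: 255.255.255.224
Wildcard = 255.255.255.255 - subnet mask
255 - 255 = 0
255 - 255 = 0
255 - 255 = 0
255 - 224 = 31
Wildcard: 0.0.0.31


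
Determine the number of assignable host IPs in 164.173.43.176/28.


Host bits = 32 - 28 = 4
Total addresses = 2^4 = 16
Usable = total - 2 (network and broadcast)
Usable hosts: 14


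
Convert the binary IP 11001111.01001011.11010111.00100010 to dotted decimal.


11001111 = 207
01001011 = 75
11010111 = 215
00100010 = 34
IP: 207.75.215.34


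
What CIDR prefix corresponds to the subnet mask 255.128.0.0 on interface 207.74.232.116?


Binary: 11111111.10000000.00000000.00000000
Count leading 1s
Prefix: /9


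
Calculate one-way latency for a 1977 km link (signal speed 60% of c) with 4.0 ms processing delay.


Speed = 0.6 * 3e5 km/s = 180000 km/s
Propagation delay = 1977 / 180000 = 0.011 s = 10.9833 ms
Processing delay = 4.0 ms
Total one-way latency = 14.9833 ms


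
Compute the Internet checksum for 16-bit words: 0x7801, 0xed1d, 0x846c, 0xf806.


Sum all words (with carry folding):
+ 0x7801 = 0x7801
+ 0xed1d = 0x651f
+ 0x846c = 0xe98b
+ 0xf806 = 0xe192
One's complement: ~0xe192
Checksum = 0x1e6d


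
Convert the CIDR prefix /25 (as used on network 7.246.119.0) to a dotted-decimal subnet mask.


/25 means 25 network bits, 7 host bits
Binary: 11111111111111111111111110000000
Mask: 255.255.255.128


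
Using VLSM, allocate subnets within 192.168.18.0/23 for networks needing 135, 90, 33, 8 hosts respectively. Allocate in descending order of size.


135 hosts -> /24 (254 usable): 192.168.18.0/24
90 hosts -> /25 (126 usable): 192.168.19.0/25
33 hosts -> /26 (62 usable): 192.168.19.128/26
8 hosts -> /28 (14 usable): 192.168.19.192/28
Allocation: 192.168.18.0/24 (135 hosts, 254 usable); 192.168.19.0/25 (90 hosts, 126 usable); 192.168.19.128/26 (33 hosts, 62 usable); 192.168.19.192/28 (8 hosts, 14 usable)


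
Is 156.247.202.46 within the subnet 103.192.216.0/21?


Subnet network: 103.192.216.0
Test IP AND mask: 156.247.200.0
No, 156.247.202.46 is not in 103.192.216.0/21


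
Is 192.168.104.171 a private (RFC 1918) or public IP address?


RFC 1918 private ranges:
  10.0.0.0/8 (10.0.0.0 - 10.255.255.255)
  172.16.0.0/12 (172.16.0.0 - 172.31.255.255)
  192.168.0.0/16 (192.168.0.0 - 192.168.255.255)
Private (in 192.168.0.0/16)


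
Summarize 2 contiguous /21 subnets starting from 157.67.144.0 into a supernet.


Original prefix: /21
Number of subnets: 2 = 2^1
New prefix = 21 - 1 = 20
Supernet: 157.67.144.0/20


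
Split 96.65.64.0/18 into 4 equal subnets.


New prefix = 18 + 2 = 20
Each subnet has 4096 addresses
  96.65.64.0/20
  96.65.80.0/20
  96.65.96.0/20
  96.65.112.0/20
Subnets: 96.65.64.0/20, 96.65.80.0/20, 96.65.96.0/20, 96.65.112.0/20


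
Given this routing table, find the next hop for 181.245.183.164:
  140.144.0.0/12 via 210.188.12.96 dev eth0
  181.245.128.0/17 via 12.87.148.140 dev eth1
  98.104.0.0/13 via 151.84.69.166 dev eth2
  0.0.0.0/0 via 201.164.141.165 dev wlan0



Longest prefix match for 181.245.183.164:
  /12 140.144.0.0: no
  /17 181.245.128.0: MATCH
  /13 98.104.0.0: no
  /0 0.0.0.0: MATCH
Selected: next-hop 12.87.148.140 via eth1 (matched /17)


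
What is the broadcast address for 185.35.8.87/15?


Network: 185.34.0.0/15
Host bits = 17
Set all host bits to 1:
Broadcast: 185.35.255.255


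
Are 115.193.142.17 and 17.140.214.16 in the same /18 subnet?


Mask: 255.255.192.0
115.193.142.17 AND mask = 115.193.128.0
17.140.214.16 AND mask = 17.140.192.0
No, different subnets (115.193.128.0 vs 17.140.192.0)


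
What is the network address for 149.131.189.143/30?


IP:   10010101.10000011.10111101.10001111
Mask: 11111111.11111111.11111111.11111100
AND operation:
Net:  10010101.10000011.10111101.10001100
Network: 149.131.189.140/30


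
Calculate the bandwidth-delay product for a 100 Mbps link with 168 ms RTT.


BDP = bandwidth * RTT
= 100 Mbps * 168 ms
= 100 * 1e6 * 168 / 1000 bits
= 16800000 bits
= 2100000 bytes
= 2050.7812 KB
BDP = 16800000 bits (2100000 bytes)


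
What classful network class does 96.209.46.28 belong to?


First octet: 96
Binary: 01100000
0xxxxxxx -> Class A (1-126)
Class A, default mask 255.0.0.0 (/8)


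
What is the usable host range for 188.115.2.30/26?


Network: 188.115.2.0
Broadcast: 188.115.2.63
First usable = network + 1
Last usable = broadcast - 1
Range: 188.115.2.1 to 188.115.2.62


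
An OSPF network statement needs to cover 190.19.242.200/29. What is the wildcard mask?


Subnet mask: 255.255.255.248
Wildcard = 255.255.255.255 - subnet mask
255 - 255 = 0
255 - 255 = 0
255 - 255 = 0
255 - 248 = 7
Wildcard: 0.0.0.7


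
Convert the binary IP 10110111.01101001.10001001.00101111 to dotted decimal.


10110111 = 183
01101001 = 105
10001001 = 137
00101111 = 47
IP: 183.105.137.47


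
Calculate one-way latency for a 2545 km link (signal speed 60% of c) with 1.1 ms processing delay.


Speed = 0.6 * 3e5 km/s = 180000 km/s
Propagation delay = 2545 / 180000 = 0.0141 s = 14.1389 ms
Processing delay = 1.1 ms
Total one-way latency = 15.2389 ms


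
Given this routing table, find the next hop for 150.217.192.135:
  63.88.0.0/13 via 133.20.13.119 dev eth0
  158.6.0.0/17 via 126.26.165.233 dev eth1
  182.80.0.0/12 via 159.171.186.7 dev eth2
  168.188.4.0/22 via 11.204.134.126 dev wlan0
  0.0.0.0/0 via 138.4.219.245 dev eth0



Longest prefix match for 150.217.192.135:
  /13 63.88.0.0: no
  /17 158.6.0.0: no
  /12 182.80.0.0: no
  /22 168.188.4.0: no
  /0 0.0.0.0: MATCH
Selected: next-hop 138.4.219.245 via eth0 (matched /0)


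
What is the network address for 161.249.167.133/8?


IP:   10100001.11111001.10100111.10000101
Mask: 11111111.00000000.00000000.00000000
AND operation:
Net:  10100001.00000000.00000000.00000000
Network: 161.0.0.0/8


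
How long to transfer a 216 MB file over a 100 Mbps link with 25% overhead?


Effective throughput = 100 * (1 - 25/100) = 75 Mbps
File size in Mb = 216 * 8 = 1728 Mb
Time = 1728 / 75
Time = 23.04 seconds


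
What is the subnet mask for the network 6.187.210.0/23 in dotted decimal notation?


/23 means 23 network bits, 9 host bits
Binary: 11111111111111111111111000000000
Mask: 255.255.254.0


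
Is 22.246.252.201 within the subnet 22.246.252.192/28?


Subnet network: 22.246.252.192
Test IP AND mask: 22.246.252.192
Yes, 22.246.252.201 is in 22.246.252.192/28


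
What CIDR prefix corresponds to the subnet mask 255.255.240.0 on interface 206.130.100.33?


Binary: 11111111.11111111.11110000.00000000
Count leading 1s
Prefix: /20


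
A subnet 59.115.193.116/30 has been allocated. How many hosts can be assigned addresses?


Host bits = 32 - 30 = 2
Total addresses = 2^2 = 4
Usable = total - 2 (network and broadcast)
Usable hosts: 2
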